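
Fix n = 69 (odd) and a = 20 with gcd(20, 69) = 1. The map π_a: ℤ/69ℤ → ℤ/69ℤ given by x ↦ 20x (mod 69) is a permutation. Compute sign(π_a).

Start at x=38: 38 → 1 → 20 → 55 → 65 → 58 → 56 → … (one orbit).
5 cycles of lengths [22, 22, 22, 2, 1].
n − c = 69 − 5 = 64; sign = (−1)^64 = +1.

+1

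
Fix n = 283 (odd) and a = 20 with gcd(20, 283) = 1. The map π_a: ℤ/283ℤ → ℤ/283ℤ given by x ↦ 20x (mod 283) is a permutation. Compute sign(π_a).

Orbit of 9 under x↦20x: [9, 180, 204, 118, 96, 222, 195]… (length divides ord_283(20)).
π_20 has 2 disjoint cycles with lengths [282, 1] on {0,…,282}.
sign(π) = (−1)^{n − #cycles} = (−1)^{283−2} = (−1)^281 = -1.
Via Zolotarev, sign(π_{20}) = (20|283) = -1.

-1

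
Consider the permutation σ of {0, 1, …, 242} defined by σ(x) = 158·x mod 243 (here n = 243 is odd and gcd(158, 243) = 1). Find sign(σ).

Trace 26: π^k(26) = [26, 220, 11, 37, 14, 25, 62] for k=0..6.
π_158 has 6 disjoint cycles with lengths [162, 54, 18, 6, 2, 1] on {0,…,242}.
With 6 cycles on 243 points, sign = (−1)^{243−6} = -1.
Via Zolotarev, sign(π_{158}) = (158|243) = -1.

-1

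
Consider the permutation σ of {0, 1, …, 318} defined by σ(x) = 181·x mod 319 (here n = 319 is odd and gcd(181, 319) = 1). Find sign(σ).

+1

Start at x=136: 136 → 53 → 23 → 16 → 25 → 59 → 152 → … (one orbit).
Cycle type of π: 35×8 + 7×4 + 5×2 + 1; total 15 cycles.
319 − 15 = 304 transpositions; sign(π) = (−1)^304 = +1.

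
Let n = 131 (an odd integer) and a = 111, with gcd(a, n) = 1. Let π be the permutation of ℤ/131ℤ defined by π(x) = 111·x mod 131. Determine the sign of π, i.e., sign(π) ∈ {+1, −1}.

Trace 84: π^k(84) = [84, 23, 64, 30, 55, 79, 123] for k=0..6.
Cycle type of π: 130 + 1; total 2 cycles.
sign(π) = (−1)^{n − #cycles} = (−1)^{131−2} = (−1)^129 = -1.
Zolotarev: (111|131) = -1, matching the cycle-count sign.

-1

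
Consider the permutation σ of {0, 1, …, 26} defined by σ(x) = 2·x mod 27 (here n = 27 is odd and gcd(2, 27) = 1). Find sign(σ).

Orbit of 14 under x↦2x: [14, 1, 2, 4, 8, 16, 5]… (length divides ord_27(2)).
π_2 has 4 disjoint cycles with lengths [18, 6, 2, 1] on {0,…,26}.
With 4 cycles on 27 points, sign = (−1)^{27−4} = -1.

-1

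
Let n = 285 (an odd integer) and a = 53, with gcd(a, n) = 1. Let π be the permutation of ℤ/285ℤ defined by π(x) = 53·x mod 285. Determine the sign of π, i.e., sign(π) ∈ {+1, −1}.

Start at x=173: 173 → 49 → 32 → 271 → 113 → 4 → 212 → … (one orbit).
π_53 has 14 disjoint cycles with lengths [36, 36, 36, 36, 36, 36, 18, 18, 18, 4, 4, 4, 2, 1] on {0,…,284}.
n − c = 285 − 14 = 271; sign = (−1)^271 = -1.

-1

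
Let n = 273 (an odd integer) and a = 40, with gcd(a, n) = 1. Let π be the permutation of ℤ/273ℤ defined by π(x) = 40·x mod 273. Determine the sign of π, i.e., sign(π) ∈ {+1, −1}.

-1

Start at x=235: 235 → 118 → 79 → 157 → 1 → 40 → 235 (one orbit).
78 cycles of lengths [6, 6, 6, 6, 6, 6, 6, 6, 6, 6, 6, 6, 6, 6, 6, 6, 6, 6, 6, 6, 6, 6, 6, 6, 6, 6, 6, 6, 6, 6, 6, 6, 6, 6, 6, 6, 6, 6, 6, 1, 1, 1, 1, 1, 1, 1, 1, 1, 1, 1, 1, 1, 1, 1, 1, 1, 1, 1, 1, 1, 1, 1, 1, 1, 1, 1, 1, 1, 1, 1, 1, 1, 1, 1, 1, 1, 1, 1].
With 78 cycles on 273 points, sign = (−1)^{273−78} = -1.
Via Zolotarev, sign(π_{40}) = (40|273) = -1.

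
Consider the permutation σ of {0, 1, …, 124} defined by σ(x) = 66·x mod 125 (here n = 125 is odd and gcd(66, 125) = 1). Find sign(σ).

Trace 86: π^k(86) = [86, 51, 116, 31, 46, 36, 1] for k=0..6.
The orbit structure of x ↦ 66x mod 125: 13 orbits of sizes [25, 25, 25, 25, 5, 5, 5, 5, 1, 1, 1, 1, 1].
n − c = 125 − 13 = 112; sign = (−1)^112 = +1.

+1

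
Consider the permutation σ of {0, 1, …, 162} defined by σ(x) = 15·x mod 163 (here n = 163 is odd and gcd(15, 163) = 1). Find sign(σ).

Start at x=34: 34 → 21 → 152 → 161 → 133 → 39 → 96 → … (one orbit).
The orbit structure of x ↦ 15x mod 163: 3 orbits of sizes [81, 81, 1].
n − c = 163 − 3 = 160; sign = (−1)^160 = +1.

+1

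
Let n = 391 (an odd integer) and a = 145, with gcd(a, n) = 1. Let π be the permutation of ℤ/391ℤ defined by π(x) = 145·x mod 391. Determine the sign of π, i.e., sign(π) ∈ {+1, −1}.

-1

Trace 81: π^k(81) = [81, 15, 220, 229, 361, 342, 324] for k=0..6.
Cycle lengths of π_145 on ℤ/391ℤ: [88, 88, 88, 88, 22, 8, 8, 1]; 8 cycles in total.
8 cycles on 391: each ℓ→(−1)^(ℓ−1), product (−1)^383 = -1.
(145|391)_J = -1 (Zolotarev's lemma cross-check).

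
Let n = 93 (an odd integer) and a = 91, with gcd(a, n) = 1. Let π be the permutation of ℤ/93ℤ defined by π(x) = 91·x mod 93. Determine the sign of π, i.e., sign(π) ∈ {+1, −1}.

-1

Trace 85: π^k(85) = [85, 16, 61, 64, 58, 70, 46] for k=0..6.
Cycle lengths of π_91 on ℤ/93ℤ: [10, 10, 10, 10, 10, 10, 10, 10, 10, 1, 1, 1]; 12 cycles in total.
sign(π) = (−1)^{n − #cycles} = (−1)^{93−12} = (−1)^81 = -1.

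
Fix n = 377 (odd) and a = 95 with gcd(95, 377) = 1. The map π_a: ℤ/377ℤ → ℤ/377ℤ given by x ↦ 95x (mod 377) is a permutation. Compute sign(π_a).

-1

Trace 244: π^k(244) = [244, 183, 43, 315, 142, 295, 127] for k=0..6.
Cycle type of π: 84×4 + 28 + 6×2 + 1; total 8 cycles.
Σ(ℓ_i−1) = 377−8 = 369; sign = (−1)^369 = -1.
Check: (95/377) = -1 by Zolotarev.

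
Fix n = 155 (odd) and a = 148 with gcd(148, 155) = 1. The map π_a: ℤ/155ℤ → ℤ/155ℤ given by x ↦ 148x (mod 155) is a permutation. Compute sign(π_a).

Start at x=52: 52 → 101 → 68 → 144 → 77 → 81 → 53 → … (one orbit).
5 cycles of lengths [60, 60, 30, 4, 1].
sign(π) = (−1)^{n − #cycles} = (−1)^{155−5} = (−1)^150 = +1.

+1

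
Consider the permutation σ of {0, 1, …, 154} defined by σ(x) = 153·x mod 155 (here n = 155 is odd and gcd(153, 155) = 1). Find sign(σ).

+1

Orbit of 101 under x↦153x: [101, 108, 94, 122, 66, 23, 109]… (length divides ord_155(153)).
Cycle type of π: 20×6 + 10×3 + 4 + 1; total 11 cycles.
n − c = 155 − 11 = 144; sign = (−1)^144 = +1.
(153|155)_J = +1 (Zolotarev's lemma cross-check).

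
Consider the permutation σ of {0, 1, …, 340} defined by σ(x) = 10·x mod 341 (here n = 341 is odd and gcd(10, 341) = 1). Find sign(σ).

-1

Trace 252: π^k(252) = [252, 133, 307, 1, 10, 100, 318] for k=0..6.
The orbit structure of x ↦ 10x mod 341: 18 orbits of sizes [30, 30, 30, 30, 30, 30, 30, 30, 30, 30, 15, 15, 2, 2, 2, 2, 2, 1].
Σ(ℓ_i−1) = 341−18 = 323; sign = (−1)^323 = -1.
Zolotarev: (10|341) = -1, matching the cycle-count sign.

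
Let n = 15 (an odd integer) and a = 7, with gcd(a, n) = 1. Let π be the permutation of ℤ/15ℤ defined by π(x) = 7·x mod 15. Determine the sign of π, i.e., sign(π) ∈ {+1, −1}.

-1

Trace 1: π^k(1) = [1, 7, 4, 13] for k=0..3.
π_7 has 6 disjoint cycles with lengths [4, 4, 4, 1, 1, 1] on {0,…,14}.
Σ(ℓ_i−1) = 15−6 = 9; sign = (−1)^9 = -1.
The Jacobi symbol (7|15) = -1 (Zolotarev) agrees.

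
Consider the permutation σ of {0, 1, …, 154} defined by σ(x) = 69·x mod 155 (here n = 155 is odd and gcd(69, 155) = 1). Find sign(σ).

+1

Orbit of 19 under x↦69x: [19, 71, 94, 131, 49, 126, 14]… (length divides ord_155(69)).
π_69 has 9 disjoint cycles with lengths [30, 30, 30, 30, 15, 15, 2, 2, 1] on {0,…,154}.
With 9 cycles on 155 points, sign = (−1)^{155−9} = +1.
The Jacobi symbol (69|155) = +1 (Zolotarev) agrees.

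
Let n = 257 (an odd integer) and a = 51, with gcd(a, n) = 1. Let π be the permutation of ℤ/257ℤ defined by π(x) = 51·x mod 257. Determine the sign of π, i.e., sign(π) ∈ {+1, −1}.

-1

Start at x=165: 165 → 191 → 232 → 10 → 253 → 53 → 133 → … (one orbit).
Decompose π into cycles: lengths [256, 1] (2 cycles, including the fixed point 0).
With 2 cycles on 257 points, sign = (−1)^{257−2} = -1.
Via Zolotarev, sign(π_{51}) = (51|257) = -1.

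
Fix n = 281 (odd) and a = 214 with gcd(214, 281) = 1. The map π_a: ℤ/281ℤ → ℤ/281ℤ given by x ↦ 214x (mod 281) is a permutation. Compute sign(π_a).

-1

Start at x=128: 128 → 135 → 228 → 179 → 90 → 152 → 213 → … (one orbit).
The orbit structure of x ↦ 214x mod 281: 8 orbits of sizes [40, 40, 40, 40, 40, 40, 40, 1].
8 cycles on 281: each ℓ→(−1)^(ℓ−1), product (−1)^273 = -1.
Check: (214/281) = -1 by Zolotarev.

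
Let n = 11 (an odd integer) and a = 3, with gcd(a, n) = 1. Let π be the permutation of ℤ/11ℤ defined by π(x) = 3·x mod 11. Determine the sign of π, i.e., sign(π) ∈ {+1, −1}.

+1

Trace 1: π^k(1) = [1, 3, 9, 5, 4] for k=0..4.
Cycle lengths of π_3 on ℤ/11ℤ: [5, 5, 1]; 3 cycles in total.
n − c = 11 − 3 = 8; sign = (−1)^8 = +1.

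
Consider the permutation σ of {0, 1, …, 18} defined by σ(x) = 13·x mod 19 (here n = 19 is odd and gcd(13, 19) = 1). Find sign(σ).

-1

Start at x=7: 7 → 15 → 5 → 8 → 9 → 3 → 1 → … (one orbit).
π_13 has 2 disjoint cycles with lengths [18, 1] on {0,…,18}.
19 − 2 = 17 transpositions; sign(π) = (−1)^17 = -1.
Zolotarev: (13|19) = -1, matching the cycle-count sign.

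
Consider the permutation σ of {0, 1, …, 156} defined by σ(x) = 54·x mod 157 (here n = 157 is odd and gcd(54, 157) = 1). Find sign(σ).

Start at x=46: 46 → 129 → 58 → 149 → 39 → 65 → 56 → … (one orbit).
π_54 has 4 disjoint cycles with lengths [52, 52, 52, 1] on {0,…,156}.
n − c = 157 − 4 = 153; sign = (−1)^153 = -1.

-1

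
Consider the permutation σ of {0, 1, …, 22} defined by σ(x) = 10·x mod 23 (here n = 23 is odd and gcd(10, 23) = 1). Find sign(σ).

Orbit of 15 under x↦10x: [15, 12, 5, 4, 17, 9, 21]… (length divides ord_23(10)).
Decompose π into cycles: lengths [22, 1] (2 cycles, including the fixed point 0).
2 cycles on 23: each ℓ→(−1)^(ℓ−1), product (−1)^21 = -1.
Check: (10/23) = -1 by Zolotarev.

-1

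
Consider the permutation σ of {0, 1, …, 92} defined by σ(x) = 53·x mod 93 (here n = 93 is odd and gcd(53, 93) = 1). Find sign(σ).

+1

Start at x=92: 92 → 40 → 74 → 16 → 11 → 25 → 23 → … (one orbit).
5 cycles of lengths [30, 30, 30, 2, 1].
93 − 5 = 88 transpositions; sign(π) = (−1)^88 = +1.
The Jacobi symbol (53|93) = +1 (Zolotarev) agrees.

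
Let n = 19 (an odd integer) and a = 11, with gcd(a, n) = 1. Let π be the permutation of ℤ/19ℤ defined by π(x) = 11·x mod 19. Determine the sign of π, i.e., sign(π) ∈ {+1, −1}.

Orbit of 11 under x↦11x: [11, 7, 1]… (length divides ord_19(11)).
The orbit structure of x ↦ 11x mod 19: 7 orbits of sizes [3, 3, 3, 3, 3, 3, 1].
19 − 7 = 12 transpositions; sign(π) = (−1)^12 = +1.
Check: (11/19) = +1 by Zolotarev.

+1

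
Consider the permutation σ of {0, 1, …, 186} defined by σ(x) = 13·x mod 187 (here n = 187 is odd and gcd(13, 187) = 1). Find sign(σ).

Start at x=16: 16 → 21 → 86 → 183 → 135 → 72 → 1 → … (one orbit).
The orbit structure of x ↦ 13x mod 187: 14 orbits of sizes [20, 20, 20, 20, 20, 20, 20, 20, 10, 4, 4, 4, 4, 1].
187 − 14 = 173 transpositions; sign(π) = (−1)^173 = -1.
The Jacobi symbol (13|187) = -1 (Zolotarev) agrees.

-1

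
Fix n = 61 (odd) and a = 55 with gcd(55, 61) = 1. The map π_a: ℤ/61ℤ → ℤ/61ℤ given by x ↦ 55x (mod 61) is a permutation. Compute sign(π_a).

Start at x=42: 42 → 53 → 48 → 17 → 20 → 2 → 49 → … (one orbit).
Cycle lengths of π_55 on ℤ/61ℤ: [60, 1]; 2 cycles in total.
n − c = 61 − 2 = 59; sign = (−1)^59 = -1.
Check: (55/61) = -1 by Zolotarev.

-1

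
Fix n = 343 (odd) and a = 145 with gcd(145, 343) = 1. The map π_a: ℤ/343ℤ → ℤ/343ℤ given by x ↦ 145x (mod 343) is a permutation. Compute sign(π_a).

-1

Orbit of 23 under x↦145x: [23, 248, 288, 257, 221, 146, 247]… (length divides ord_343(145)).
π_145 has 4 disjoint cycles with lengths [294, 42, 6, 1] on {0,…,342}.
4 cycles on 343: each ℓ→(−1)^(ℓ−1), product (−1)^339 = -1.
Via Zolotarev, sign(π_{145}) = (145|343) = -1.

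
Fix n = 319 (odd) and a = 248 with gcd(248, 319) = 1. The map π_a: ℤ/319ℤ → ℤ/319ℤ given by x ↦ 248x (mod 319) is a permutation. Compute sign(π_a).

-1

Trace 252: π^k(252) = [252, 291, 74, 169, 123, 199, 226] for k=0..6.
π_248 has 10 disjoint cycles with lengths [70, 70, 70, 70, 10, 7, 7, 7, 7, 1] on {0,…,318}.
sign(π) = (−1)^{n − #cycles} = (−1)^{319−10} = (−1)^309 = -1.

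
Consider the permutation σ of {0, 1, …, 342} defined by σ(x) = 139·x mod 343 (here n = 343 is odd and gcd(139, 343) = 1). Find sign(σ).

-1

Start at x=244: 244 → 302 → 132 → 169 → 167 → 232 → 6 → … (one orbit).
Cycle lengths of π_139 on ℤ/343ℤ: [98, 98, 98, 14, 14, 14, 2, 2, 2, 1]; 10 cycles in total.
sign(π) = (−1)^{n − #cycles} = (−1)^{343−10} = (−1)^333 = -1.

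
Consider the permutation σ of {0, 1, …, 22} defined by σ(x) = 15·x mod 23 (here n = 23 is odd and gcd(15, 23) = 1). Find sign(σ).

-1

Trace 15: π^k(15) = [15, 18, 17, 2, 7, 13, 11] for k=0..6.
The orbit structure of x ↦ 15x mod 23: 2 orbits of sizes [22, 1].
2 cycles on 23: each ℓ→(−1)^(ℓ−1), product (−1)^21 = -1.
Via Zolotarev, sign(π_{15}) = (15|23) = -1.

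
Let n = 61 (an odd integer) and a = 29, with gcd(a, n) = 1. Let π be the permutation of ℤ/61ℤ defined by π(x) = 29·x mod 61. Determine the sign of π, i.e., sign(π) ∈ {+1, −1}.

-1

Trace 48: π^k(48) = [48, 50, 47, 21, 60, 32, 13] for k=0..6.
Decompose π into cycles: lengths [12, 12, 12, 12, 12, 1] (6 cycles, including the fixed point 0).
With 6 cycles on 61 points, sign = (−1)^{61−6} = -1.
Check: (29/61) = -1 by Zolotarev.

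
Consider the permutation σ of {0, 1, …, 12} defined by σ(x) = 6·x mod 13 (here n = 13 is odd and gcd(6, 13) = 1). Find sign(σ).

Trace 2: π^k(2) = [2, 12, 7, 3, 5, 4, 11] for k=0..6.
Cycle lengths of π_6 on ℤ/13ℤ: [12, 1]; 2 cycles in total.
sign(π) = (−1)^{n − #cycles} = (−1)^{13−2} = (−1)^11 = -1.

-1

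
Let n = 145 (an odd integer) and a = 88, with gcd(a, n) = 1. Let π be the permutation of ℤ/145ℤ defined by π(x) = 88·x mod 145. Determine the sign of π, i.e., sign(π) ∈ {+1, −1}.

-1

Orbit of 1 under x↦88x: [1, 88, 59, 117]… (length divides ord_145(88)).
Decompose π into cycles: lengths [4, 4, 4, 4, 4, 4, 4, 4, 4, 4, 4, 4, 4, 4, 4, 4, 4, 4, 4, 4, 4, 4, 4, 4, 4, 4, 4, 4, 4, 1, 1, 1, 1, 1, 1, 1, 1, 1, 1, 1, 1, 1, 1, 1, 1, 1, 1, 1, 1, 1, 1, 1, 1, 1, 1, 1, 1, 1] (58 cycles, including the fixed point 0).
58 cycles on 145: each ℓ→(−1)^(ℓ−1), product (−1)^87 = -1.
Zolotarev: (88|145) = -1, matching the cycle-count sign.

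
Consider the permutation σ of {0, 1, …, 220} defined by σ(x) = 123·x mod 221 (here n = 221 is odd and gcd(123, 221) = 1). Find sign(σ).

-1

Start at x=120: 120 → 174 → 186 → 115 → 1 → 123 → 101 → … (one orbit).
π_123 has 22 disjoint cycles with lengths [12, 12, 12, 12, 12, 12, 12, 12, 12, 12, 12, 12, 12, 12, 12, 12, 12, 4, 4, 4, 4, 1] on {0,…,220}.
Σ(ℓ_i−1) = 221−22 = 199; sign = (−1)^199 = -1.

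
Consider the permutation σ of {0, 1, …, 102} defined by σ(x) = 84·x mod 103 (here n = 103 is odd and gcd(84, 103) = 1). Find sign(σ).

Start at x=6: 6 → 92 → 3 → 46 → 53 → 23 → 78 → … (one orbit).
2 cycles of lengths [102, 1].
With 2 cycles on 103 points, sign = (−1)^{103−2} = -1.
Zolotarev: (84|103) = -1, matching the cycle-count sign.

-1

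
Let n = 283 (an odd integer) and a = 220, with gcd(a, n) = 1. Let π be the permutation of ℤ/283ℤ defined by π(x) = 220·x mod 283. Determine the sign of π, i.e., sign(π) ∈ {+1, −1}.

Orbit of 14 under x↦220x: [14, 250, 98, 52, 120, 81, 274]… (length divides ord_283(220)).
Cycle type of π: 282 + 1; total 2 cycles.
2 cycles on 283: each ℓ→(−1)^(ℓ−1), product (−1)^281 = -1.
(220|283)_J = -1 (Zolotarev's lemma cross-check).

-1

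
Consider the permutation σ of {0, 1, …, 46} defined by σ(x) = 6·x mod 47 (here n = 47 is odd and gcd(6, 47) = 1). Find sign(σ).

+1

Trace 24: π^k(24) = [24, 3, 18, 14, 37, 34, 16] for k=0..6.
The orbit structure of x ↦ 6x mod 47: 3 orbits of sizes [23, 23, 1].
With 3 cycles on 47 points, sign = (−1)^{47−3} = +1.
Zolotarev: (6|47) = +1, matching the cycle-count sign.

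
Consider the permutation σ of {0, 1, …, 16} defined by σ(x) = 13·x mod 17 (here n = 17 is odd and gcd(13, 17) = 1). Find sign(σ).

+1

Trace 4: π^k(4) = [4, 1, 13, 16] for k=0..3.
The orbit structure of x ↦ 13x mod 17: 5 orbits of sizes [4, 4, 4, 4, 1].
5 cycles on 17: each ℓ→(−1)^(ℓ−1), product (−1)^12 = +1.
Via Zolotarev, sign(π_{13}) = (13|17) = +1.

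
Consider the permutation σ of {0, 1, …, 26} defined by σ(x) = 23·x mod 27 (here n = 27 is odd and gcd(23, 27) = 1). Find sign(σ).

-1

Start at x=1: 1 → 23 → 16 → 17 → 13 → 2 → 19 → … (one orbit).
The orbit structure of x ↦ 23x mod 27: 4 orbits of sizes [18, 6, 2, 1].
4 cycles on 27: each ℓ→(−1)^(ℓ−1), product (−1)^23 = -1.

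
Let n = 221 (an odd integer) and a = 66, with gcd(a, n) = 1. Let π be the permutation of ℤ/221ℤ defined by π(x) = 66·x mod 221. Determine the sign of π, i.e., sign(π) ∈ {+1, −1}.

Trace 196: π^k(196) = [196, 118, 53, 183, 144, 1, 66] for k=0..6.
Cycle type of π: 8×26 + 1×13; total 39 cycles.
n − c = 221 − 39 = 182; sign = (−1)^182 = +1.

+1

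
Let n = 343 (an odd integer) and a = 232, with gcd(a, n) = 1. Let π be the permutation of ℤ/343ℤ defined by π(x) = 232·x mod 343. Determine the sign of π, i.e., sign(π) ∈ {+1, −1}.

+1

Orbit of 190 under x↦232x: [190, 176, 15, 50, 281, 22, 302]… (length divides ord_343(232)).
Cycle lengths of π_232 on ℤ/343ℤ: [49, 49, 49, 49, 49, 49, 7, 7, 7, 7, 7, 7, 1, 1, 1, 1, 1, 1, 1]; 19 cycles in total.
sign(π) = (−1)^{n − #cycles} = (−1)^{343−19} = (−1)^324 = +1.
Check: (232/343) = +1 by Zolotarev.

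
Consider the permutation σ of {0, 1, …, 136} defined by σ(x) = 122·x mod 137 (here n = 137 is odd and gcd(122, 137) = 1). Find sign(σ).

Start at x=122: 122 → 88 → 50 → 72 → 16 → 34 → 38 → … (one orbit).
Decompose π into cycles: lengths [17, 17, 17, 17, 17, 17, 17, 17, 1] (9 cycles, including the fixed point 0).
137 − 9 = 128 transpositions; sign(π) = (−1)^128 = +1.

+1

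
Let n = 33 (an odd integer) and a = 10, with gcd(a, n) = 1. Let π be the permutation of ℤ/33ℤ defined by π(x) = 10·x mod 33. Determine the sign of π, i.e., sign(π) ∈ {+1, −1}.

-1

Start at x=1: 1 → 10 → 1 (one orbit).
Decompose π into cycles: lengths [2, 2, 2, 2, 2, 2, 2, 2, 2, 2, 2, 2, 2, 2, 2, 1, 1, 1] (18 cycles, including the fixed point 0).
sign(π) = (−1)^{n − #cycles} = (−1)^{33−18} = (−1)^15 = -1.
Zolotarev: (10|33) = -1, matching the cycle-count sign.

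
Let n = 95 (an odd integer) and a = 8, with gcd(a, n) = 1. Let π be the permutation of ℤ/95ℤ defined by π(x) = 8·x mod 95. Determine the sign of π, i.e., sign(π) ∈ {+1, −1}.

Orbit of 26 under x↦8x: [26, 18, 49, 12, 1, 8, 64]… (length divides ord_95(8)).
Decompose π into cycles: lengths [12, 12, 12, 12, 12, 12, 6, 6, 6, 4, 1] (11 cycles, including the fixed point 0).
Σ(ℓ_i−1) = 95−11 = 84; sign = (−1)^84 = +1.
Check: (8/95) = +1 by Zolotarev.

+1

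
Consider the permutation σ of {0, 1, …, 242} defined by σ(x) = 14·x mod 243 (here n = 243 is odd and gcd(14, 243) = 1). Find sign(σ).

-1

Orbit of 98 under x↦14x: [98, 157, 11, 154, 212, 52, 242]… (length divides ord_243(14)).
π_14 has 6 disjoint cycles with lengths [162, 54, 18, 6, 2, 1] on {0,…,242}.
6 cycles on 243: each ℓ→(−1)^(ℓ−1), product (−1)^237 = -1.
Via Zolotarev, sign(π_{14}) = (14|243) = -1.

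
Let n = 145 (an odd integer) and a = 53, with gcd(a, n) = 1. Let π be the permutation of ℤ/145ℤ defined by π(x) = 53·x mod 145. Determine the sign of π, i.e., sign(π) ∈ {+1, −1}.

Orbit of 59 under x↦53x: [59, 82, 141, 78, 74, 7, 81]… (length divides ord_145(53)).
10 cycles of lengths [28, 28, 28, 28, 7, 7, 7, 7, 4, 1].
sign(π) = (−1)^{n − #cycles} = (−1)^{145−10} = (−1)^135 = -1.

-1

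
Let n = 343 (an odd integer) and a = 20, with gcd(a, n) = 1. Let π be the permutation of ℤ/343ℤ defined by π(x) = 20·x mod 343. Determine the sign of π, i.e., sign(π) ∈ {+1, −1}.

-1

Trace 174: π^k(174) = [174, 50, 314, 106, 62, 211, 104] for k=0..6.
π_20 has 10 disjoint cycles with lengths [98, 98, 98, 14, 14, 14, 2, 2, 2, 1] on {0,…,342}.
Σ(ℓ_i−1) = 343−10 = 333; sign = (−1)^333 = -1.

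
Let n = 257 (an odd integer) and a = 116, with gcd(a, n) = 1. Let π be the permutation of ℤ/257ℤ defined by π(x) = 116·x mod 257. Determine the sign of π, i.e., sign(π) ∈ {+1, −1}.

+1

Orbit of 173 under x↦116x: [173, 22, 239, 225, 143, 140, 49]… (length divides ord_257(116)).
3 cycles of lengths [128, 128, 1].
n − c = 257 − 3 = 254; sign = (−1)^254 = +1.
Zolotarev: (116|257) = +1, matching the cycle-count sign.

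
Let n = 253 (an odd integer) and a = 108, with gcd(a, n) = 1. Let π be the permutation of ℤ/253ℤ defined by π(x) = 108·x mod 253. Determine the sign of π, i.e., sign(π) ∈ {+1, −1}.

Trace 246: π^k(246) = [246, 3, 71, 78, 75, 4, 179] for k=0..6.
Decompose π into cycles: lengths [55, 55, 55, 55, 11, 11, 5, 5, 1] (9 cycles, including the fixed point 0).
With 9 cycles on 253 points, sign = (−1)^{253−9} = +1.
Check: (108/253) = +1 by Zolotarev.

+1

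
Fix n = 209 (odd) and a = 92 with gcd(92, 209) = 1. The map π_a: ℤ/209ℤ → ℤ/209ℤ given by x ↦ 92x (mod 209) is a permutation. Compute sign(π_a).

Orbit of 49 under x↦92x: [49, 119, 80, 45, 169, 82, 20]… (length divides ord_209(92)).
Cycle type of π: 45×4 + 9×2 + 5×2 + 1; total 9 cycles.
n − c = 209 − 9 = 200; sign = (−1)^200 = +1.
(92|209)_J = +1 (Zolotarev's lemma cross-check).

+1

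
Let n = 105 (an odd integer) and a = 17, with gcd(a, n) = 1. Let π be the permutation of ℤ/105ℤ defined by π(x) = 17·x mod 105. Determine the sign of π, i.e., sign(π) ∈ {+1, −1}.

Orbit of 62 under x↦17x: [62, 4, 68, 1, 17, 79, 83]… (length divides ord_105(17)).
The orbit structure of x ↦ 17x mod 105: 14 orbits of sizes [12, 12, 12, 12, 12, 12, 6, 6, 6, 4, 4, 4, 2, 1].
105 − 14 = 91 transpositions; sign(π) = (−1)^91 = -1.
The Jacobi symbol (17|105) = -1 (Zolotarev) agrees.

-1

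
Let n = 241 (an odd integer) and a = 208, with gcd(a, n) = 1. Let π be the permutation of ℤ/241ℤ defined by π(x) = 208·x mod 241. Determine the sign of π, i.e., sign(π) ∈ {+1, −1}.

Orbit of 64 under x↦208x: [64, 57, 47, 136, 91, 130, 48]… (length divides ord_241(208)).
π_208 has 4 disjoint cycles with lengths [80, 80, 80, 1] on {0,…,240}.
Σ(ℓ_i−1) = 241−4 = 237; sign = (−1)^237 = -1.
Via Zolotarev, sign(π_{208}) = (208|241) = -1.

-1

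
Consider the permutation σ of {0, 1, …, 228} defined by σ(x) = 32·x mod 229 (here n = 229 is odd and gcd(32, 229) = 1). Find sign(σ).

Orbit of 161 under x↦32x: [161, 114, 213, 175, 104, 122, 11]… (length divides ord_229(32)).
Cycle lengths of π_32 on ℤ/229ℤ: [76, 76, 76, 1]; 4 cycles in total.
Σ(ℓ_i−1) = 229−4 = 225; sign = (−1)^225 = -1.
The Jacobi symbol (32|229) = -1 (Zolotarev) agrees.

-1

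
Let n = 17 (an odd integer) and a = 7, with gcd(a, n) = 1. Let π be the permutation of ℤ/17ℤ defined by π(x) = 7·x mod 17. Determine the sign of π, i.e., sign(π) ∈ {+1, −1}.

Start at x=14: 14 → 13 → 6 → 8 → 5 → 1 → 7 → … (one orbit).
Decompose π into cycles: lengths [16, 1] (2 cycles, including the fixed point 0).
sign(π) = (−1)^{n − #cycles} = (−1)^{17−2} = (−1)^15 = -1.

-1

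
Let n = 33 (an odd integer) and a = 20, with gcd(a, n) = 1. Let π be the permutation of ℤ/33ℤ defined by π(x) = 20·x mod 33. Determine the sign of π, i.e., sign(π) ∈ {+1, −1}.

-1

Orbit of 26 under x↦20x: [26, 25, 5, 1, 20, 4, 14]… (length divides ord_33(20)).
6 cycles of lengths [10, 10, 5, 5, 2, 1].
Σ(ℓ_i−1) = 33−6 = 27; sign = (−1)^27 = -1.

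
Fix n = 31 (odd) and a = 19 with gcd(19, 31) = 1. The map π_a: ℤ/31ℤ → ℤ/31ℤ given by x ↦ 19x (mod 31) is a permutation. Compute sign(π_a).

+1

Start at x=7: 7 → 9 → 16 → 25 → 10 → 4 → 14 → … (one orbit).
3 cycles of lengths [15, 15, 1].
sign(π) = (−1)^{n − #cycles} = (−1)^{31−3} = (−1)^28 = +1.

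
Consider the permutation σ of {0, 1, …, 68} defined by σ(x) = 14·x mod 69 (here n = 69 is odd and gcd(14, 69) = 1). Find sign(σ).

Trace 53: π^k(53) = [53, 52, 38, 49, 65, 13, 44] for k=0..6.
Cycle type of π: 22×3 + 2 + 1; total 5 cycles.
5 cycles on 69: each ℓ→(−1)^(ℓ−1), product (−1)^64 = +1.
Via Zolotarev, sign(π_{14}) = (14|69) = +1.

+1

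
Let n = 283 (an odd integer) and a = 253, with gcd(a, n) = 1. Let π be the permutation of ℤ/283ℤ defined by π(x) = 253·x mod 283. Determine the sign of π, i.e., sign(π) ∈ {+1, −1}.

+1

Orbit of 175 under x↦253x: [175, 127, 152, 251, 111, 66, 1]… (length divides ord_283(253)).
Cycle type of π: 47×6 + 1; total 7 cycles.
With 7 cycles on 283 points, sign = (−1)^{283−7} = +1.
The Jacobi symbol (253|283) = +1 (Zolotarev) agrees.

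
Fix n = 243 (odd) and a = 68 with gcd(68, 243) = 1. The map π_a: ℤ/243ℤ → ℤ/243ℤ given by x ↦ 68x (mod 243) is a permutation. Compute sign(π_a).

Start at x=122: 122 → 34 → 125 → 238 → 146 → 208 → 50 → … (one orbit).
The orbit structure of x ↦ 68x mod 243: 6 orbits of sizes [162, 54, 18, 6, 2, 1].
With 6 cycles on 243 points, sign = (−1)^{243−6} = -1.
Via Zolotarev, sign(π_{68}) = (68|243) = -1.

-1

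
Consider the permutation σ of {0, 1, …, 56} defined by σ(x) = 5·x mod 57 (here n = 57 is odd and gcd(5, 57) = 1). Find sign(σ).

-1

Trace 26: π^k(26) = [26, 16, 23, 1, 5, 25, 11] for k=0..6.
Decompose π into cycles: lengths [18, 18, 9, 9, 2, 1] (6 cycles, including the fixed point 0).
With 6 cycles on 57 points, sign = (−1)^{57−6} = -1.
The Jacobi symbol (5|57) = -1 (Zolotarev) agrees.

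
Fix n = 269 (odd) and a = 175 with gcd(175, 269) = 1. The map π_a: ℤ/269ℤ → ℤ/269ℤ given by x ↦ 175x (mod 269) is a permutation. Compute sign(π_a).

-1

Start at x=252: 252 → 253 → 159 → 118 → 206 → 4 → 162 → … (one orbit).
2 cycles of lengths [268, 1].
Σ(ℓ_i−1) = 269−2 = 267; sign = (−1)^267 = -1.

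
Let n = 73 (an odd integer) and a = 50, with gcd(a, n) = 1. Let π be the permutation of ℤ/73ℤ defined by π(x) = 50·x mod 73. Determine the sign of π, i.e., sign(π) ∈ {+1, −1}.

+1

Start at x=1: 1 → 50 → 18 → 24 → 32 → 67 → 65 → … (one orbit).
3 cycles of lengths [36, 36, 1].
n − c = 73 − 3 = 70; sign = (−1)^70 = +1.
Via Zolotarev, sign(π_{50}) = (50|73) = +1.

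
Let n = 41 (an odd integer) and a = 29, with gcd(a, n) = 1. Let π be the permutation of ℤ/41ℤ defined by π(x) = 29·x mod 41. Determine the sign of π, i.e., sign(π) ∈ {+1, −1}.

-1

Trace 9: π^k(9) = [9, 15, 25, 28, 33, 14, 37] for k=0..6.
2 cycles of lengths [40, 1].
sign(π) = (−1)^{n − #cycles} = (−1)^{41−2} = (−1)^39 = -1.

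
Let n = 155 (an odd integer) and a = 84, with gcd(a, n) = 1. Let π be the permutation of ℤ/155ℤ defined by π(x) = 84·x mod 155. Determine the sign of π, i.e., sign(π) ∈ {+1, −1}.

-1

Trace 81: π^k(81) = [81, 139, 51, 99, 101, 114, 121] for k=0..6.
The orbit structure of x ↦ 84x mod 155: 8 orbits of sizes [30, 30, 30, 30, 30, 2, 2, 1].
With 8 cycles on 155 points, sign = (−1)^{155−8} = -1.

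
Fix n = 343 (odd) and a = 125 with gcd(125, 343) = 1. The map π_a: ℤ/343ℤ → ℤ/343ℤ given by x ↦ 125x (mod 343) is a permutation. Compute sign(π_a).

Start at x=211: 211 → 307 → 302 → 20 → 99 → 27 → 288 → … (one orbit).
The orbit structure of x ↦ 125x mod 343: 10 orbits of sizes [98, 98, 98, 14, 14, 14, 2, 2, 2, 1].
With 10 cycles on 343 points, sign = (−1)^{343−10} = -1.
Zolotarev: (125|343) = -1, matching the cycle-count sign.

-1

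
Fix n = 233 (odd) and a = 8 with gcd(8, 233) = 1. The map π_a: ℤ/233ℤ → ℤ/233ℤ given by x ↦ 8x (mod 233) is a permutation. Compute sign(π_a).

+1

Orbit of 1 under x↦8x: [1, 8, 64, 46, 135, 148, 19]… (length divides ord_233(8)).
Cycle type of π: 29×8 + 1; total 9 cycles.
n − c = 233 − 9 = 224; sign = (−1)^224 = +1.
Check: (8/233) = +1 by Zolotarev.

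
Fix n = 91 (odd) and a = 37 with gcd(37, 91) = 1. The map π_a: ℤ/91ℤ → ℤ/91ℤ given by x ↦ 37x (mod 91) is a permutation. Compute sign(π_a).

Trace 8: π^k(8) = [8, 23, 32, 1, 37, 4, 57] for k=0..6.
Cycle type of π: 12×7 + 3×2 + 1; total 10 cycles.
Σ(ℓ_i−1) = 91−10 = 81; sign = (−1)^81 = -1.
(37|91)_J = -1 (Zolotarev's lemma cross-check).

-1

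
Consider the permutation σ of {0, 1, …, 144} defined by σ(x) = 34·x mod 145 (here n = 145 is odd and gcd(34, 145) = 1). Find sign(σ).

Orbit of 111 under x↦34x: [111, 4, 136, 129, 36, 64, 1]… (length divides ord_145(34)).
Cycle type of π: 14×10 + 2×2 + 1; total 13 cycles.
With 13 cycles on 145 points, sign = (−1)^{145−13} = +1.

+1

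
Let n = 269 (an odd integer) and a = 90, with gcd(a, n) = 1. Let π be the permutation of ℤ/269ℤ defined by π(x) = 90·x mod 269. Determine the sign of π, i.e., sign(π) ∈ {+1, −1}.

Orbit of 251 under x↦90x: [251, 263, 267, 89, 209, 249, 83]… (length divides ord_269(90)).
The orbit structure of x ↦ 90x mod 269: 2 orbits of sizes [268, 1].
2 cycles on 269: each ℓ→(−1)^(ℓ−1), product (−1)^267 = -1.

-1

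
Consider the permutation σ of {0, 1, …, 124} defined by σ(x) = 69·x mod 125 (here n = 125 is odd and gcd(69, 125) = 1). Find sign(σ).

Trace 39: π^k(39) = [39, 66, 54, 101, 94, 111, 34] for k=0..6.
7 cycles of lengths [50, 50, 10, 10, 2, 2, 1].
125 − 7 = 118 transpositions; sign(π) = (−1)^118 = +1.

+1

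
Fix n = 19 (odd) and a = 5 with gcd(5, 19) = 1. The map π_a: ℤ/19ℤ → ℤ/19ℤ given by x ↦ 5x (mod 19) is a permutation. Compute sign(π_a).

+1

Trace 5: π^k(5) = [5, 6, 11, 17, 9, 7, 16] for k=0..6.
Cycle lengths of π_5 on ℤ/19ℤ: [9, 9, 1]; 3 cycles in total.
n − c = 19 − 3 = 16; sign = (−1)^16 = +1.
The Jacobi symbol (5|19) = +1 (Zolotarev) agrees.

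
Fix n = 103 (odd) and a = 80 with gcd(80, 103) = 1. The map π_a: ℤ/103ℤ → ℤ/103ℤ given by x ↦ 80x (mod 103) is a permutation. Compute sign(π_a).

Start at x=14: 14 → 90 → 93 → 24 → 66 → 27 → 100 → … (one orbit).
Cycle lengths of π_80 on ℤ/103ℤ: [34, 34, 34, 1]; 4 cycles in total.
n − c = 103 − 4 = 99; sign = (−1)^99 = -1.
Check: (80/103) = -1 by Zolotarev.

-1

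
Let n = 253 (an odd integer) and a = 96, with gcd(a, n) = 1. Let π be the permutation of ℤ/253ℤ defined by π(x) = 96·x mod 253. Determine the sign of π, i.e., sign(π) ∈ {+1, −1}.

-1

Orbit of 225 under x↦96x: [225, 95, 12, 140, 31, 193, 59]… (length divides ord_253(96)).
Cycle type of π: 110×2 + 11×2 + 10 + 1; total 6 cycles.
6 cycles on 253: each ℓ→(−1)^(ℓ−1), product (−1)^247 = -1.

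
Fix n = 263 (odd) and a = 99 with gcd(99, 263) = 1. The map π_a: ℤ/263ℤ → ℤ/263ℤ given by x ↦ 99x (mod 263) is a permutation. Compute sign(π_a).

Trace 148: π^k(148) = [148, 187, 103, 203, 109, 8, 3] for k=0..6.
The orbit structure of x ↦ 99x mod 263: 3 orbits of sizes [131, 131, 1].
sign(π) = (−1)^{n − #cycles} = (−1)^{263−3} = (−1)^260 = +1.
Via Zolotarev, sign(π_{99}) = (99|263) = +1.

+1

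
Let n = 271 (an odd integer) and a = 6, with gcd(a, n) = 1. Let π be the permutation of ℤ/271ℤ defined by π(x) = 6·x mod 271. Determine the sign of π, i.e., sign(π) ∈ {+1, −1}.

Start at x=194: 194 → 80 → 209 → 170 → 207 → 158 → 135 → … (one orbit).
2 cycles of lengths [270, 1].
sign(π) = (−1)^{n − #cycles} = (−1)^{271−2} = (−1)^269 = -1.
The Jacobi symbol (6|271) = -1 (Zolotarev) agrees.

-1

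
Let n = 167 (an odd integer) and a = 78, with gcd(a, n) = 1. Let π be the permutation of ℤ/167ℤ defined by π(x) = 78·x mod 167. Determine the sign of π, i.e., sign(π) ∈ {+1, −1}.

Trace 139: π^k(139) = [139, 154, 155, 66, 138, 76, 83] for k=0..6.
The orbit structure of x ↦ 78x mod 167: 2 orbits of sizes [166, 1].
2 cycles on 167: each ℓ→(−1)^(ℓ−1), product (−1)^165 = -1.
The Jacobi symbol (78|167) = -1 (Zolotarev) agrees.

-1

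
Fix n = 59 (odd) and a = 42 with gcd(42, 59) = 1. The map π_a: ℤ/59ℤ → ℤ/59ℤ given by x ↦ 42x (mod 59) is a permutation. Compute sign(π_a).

Start at x=15: 15 → 40 → 28 → 55 → 9 → 24 → 5 → … (one orbit).
The orbit structure of x ↦ 42x mod 59: 2 orbits of sizes [58, 1].
2 cycles on 59: each ℓ→(−1)^(ℓ−1), product (−1)^57 = -1.
The Jacobi symbol (42|59) = -1 (Zolotarev) agrees.

-1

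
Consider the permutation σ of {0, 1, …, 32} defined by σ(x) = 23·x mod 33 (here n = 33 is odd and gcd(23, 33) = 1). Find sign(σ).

-1

Orbit of 1 under x↦23x: [1, 23]… (length divides ord_33(23)).
The orbit structure of x ↦ 23x mod 33: 22 orbits of sizes [2, 2, 2, 2, 2, 2, 2, 2, 2, 2, 2, 1, 1, 1, 1, 1, 1, 1, 1, 1, 1, 1].
22 cycles on 33: each ℓ→(−1)^(ℓ−1), product (−1)^11 = -1.
Zolotarev: (23|33) = -1, matching the cycle-count sign.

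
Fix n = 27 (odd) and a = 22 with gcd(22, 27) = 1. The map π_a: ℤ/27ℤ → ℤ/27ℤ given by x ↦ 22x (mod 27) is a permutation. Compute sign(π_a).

+1

Orbit of 16 under x↦22x: [16, 1, 22, 25, 10, 4, 7]… (length divides ord_27(22)).
Cycle lengths of π_22 on ℤ/27ℤ: [9, 9, 3, 3, 1, 1, 1]; 7 cycles in total.
7 cycles on 27: each ℓ→(−1)^(ℓ−1), product (−1)^20 = +1.
The Jacobi symbol (22|27) = +1 (Zolotarev) agrees.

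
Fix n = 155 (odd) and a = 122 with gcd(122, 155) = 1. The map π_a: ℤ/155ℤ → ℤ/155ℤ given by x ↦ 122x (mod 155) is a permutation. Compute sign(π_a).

Trace 1: π^k(1) = [1, 122, 4, 23, 16, 92, 64] for k=0..6.
Cycle lengths of π_122 on ℤ/155ℤ: [20, 20, 20, 20, 20, 20, 10, 10, 10, 4, 1]; 11 cycles in total.
Σ(ℓ_i−1) = 155−11 = 144; sign = (−1)^144 = +1.

+1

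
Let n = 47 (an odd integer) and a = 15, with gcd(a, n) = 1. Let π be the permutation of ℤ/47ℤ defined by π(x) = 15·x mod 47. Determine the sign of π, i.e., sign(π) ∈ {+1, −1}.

-1

Start at x=33: 33 → 25 → 46 → 32 → 10 → 9 → 41 → … (one orbit).
The orbit structure of x ↦ 15x mod 47: 2 orbits of sizes [46, 1].
2 cycles on 47: each ℓ→(−1)^(ℓ−1), product (−1)^45 = -1.
Via Zolotarev, sign(π_{15}) = (15|47) = -1.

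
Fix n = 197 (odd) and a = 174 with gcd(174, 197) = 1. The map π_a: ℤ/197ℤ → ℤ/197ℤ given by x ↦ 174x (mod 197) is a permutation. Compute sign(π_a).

Trace 33: π^k(33) = [33, 29, 121, 172, 181, 171, 7] for k=0..6.
3 cycles of lengths [98, 98, 1].
sign(π) = (−1)^{n − #cycles} = (−1)^{197−3} = (−1)^194 = +1.

+1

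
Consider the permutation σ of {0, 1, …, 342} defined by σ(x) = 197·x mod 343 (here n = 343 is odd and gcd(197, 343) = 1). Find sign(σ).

+1

Start at x=1: 1 → 197 → 50 → 246 → 99 → 295 → 148 → 1 (one orbit).
Cycle lengths of π_197 on ℤ/343ℤ: [7, 7, 7, 7, 7, 7, 7, 7, 7, 7, 7, 7, 7, 7, 7, 7, 7, 7, 7, 7, 7, 7, 7, 7, 7, 7, 7, 7, 7, 7, 7, 7, 7, 7, 7, 7, 7, 7, 7, 7, 7, 7, 1, 1, 1, 1, 1, 1, 1, 1, 1, 1, 1, 1, 1, 1, 1, 1, 1, 1, 1, 1, 1, 1, 1, 1, 1, 1, 1, 1, 1, 1, 1, 1, 1, 1, 1, 1, 1, 1, 1, 1, 1, 1, 1, 1, 1, 1, 1, 1, 1]; 91 cycles in total.
91 cycles on 343: each ℓ→(−1)^(ℓ−1), product (−1)^252 = +1.
Via Zolotarev, sign(π_{197}) = (197|343) = +1.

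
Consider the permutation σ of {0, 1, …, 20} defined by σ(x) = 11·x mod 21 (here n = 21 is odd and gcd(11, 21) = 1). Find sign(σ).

-1

Orbit of 8 under x↦11x: [8, 4, 2, 1, 11, 16]… (length divides ord_21(11)).
6 cycles of lengths [6, 6, 3, 3, 2, 1].
6 cycles on 21: each ℓ→(−1)^(ℓ−1), product (−1)^15 = -1.
(11|21)_J = -1 (Zolotarev's lemma cross-check).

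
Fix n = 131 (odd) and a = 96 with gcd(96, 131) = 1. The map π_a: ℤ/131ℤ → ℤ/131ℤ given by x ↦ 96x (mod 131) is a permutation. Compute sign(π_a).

-1

Orbit of 97 under x↦96x: [97, 11, 8, 113, 106, 89, 29]… (length divides ord_131(96)).
2 cycles of lengths [130, 1].
131 − 2 = 129 transpositions; sign(π) = (−1)^129 = -1.
Check: (96/131) = -1 by Zolotarev.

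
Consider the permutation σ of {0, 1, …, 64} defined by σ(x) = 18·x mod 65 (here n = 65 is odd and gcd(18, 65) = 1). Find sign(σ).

+1

Start at x=1: 1 → 18 → 64 → 47 → 1 (one orbit).
Cycle lengths of π_18 on ℤ/65ℤ: [4, 4, 4, 4, 4, 4, 4, 4, 4, 4, 4, 4, 4, 4, 4, 4, 1]; 17 cycles in total.
65 − 17 = 48 transpositions; sign(π) = (−1)^48 = +1.
(18|65)_J = +1 (Zolotarev's lemma cross-check).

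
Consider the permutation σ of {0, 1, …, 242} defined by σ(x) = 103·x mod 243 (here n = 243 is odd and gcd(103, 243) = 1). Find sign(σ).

+1

Start at x=100: 100 → 94 → 205 → 217 → 238 → 214 → 172 → … (one orbit).
The orbit structure of x ↦ 103x mod 243: 11 orbits of sizes [81, 81, 27, 27, 9, 9, 3, 3, 1, 1, 1].
With 11 cycles on 243 points, sign = (−1)^{243−11} = +1.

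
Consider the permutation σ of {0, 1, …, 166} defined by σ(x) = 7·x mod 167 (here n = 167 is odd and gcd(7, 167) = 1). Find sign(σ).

+1

Orbit of 47 under x↦7x: [47, 162, 132, 89, 122, 19, 133]… (length divides ord_167(7)).
Cycle lengths of π_7 on ℤ/167ℤ: [83, 83, 1]; 3 cycles in total.
sign(π) = (−1)^{n − #cycles} = (−1)^{167−3} = (−1)^164 = +1.
The Jacobi symbol (7|167) = +1 (Zolotarev) agrees.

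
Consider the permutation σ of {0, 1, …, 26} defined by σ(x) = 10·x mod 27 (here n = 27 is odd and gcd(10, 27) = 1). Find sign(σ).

Start at x=10: 10 → 19 → 1 → 10 (one orbit).
15 cycles of lengths [3, 3, 3, 3, 3, 3, 1, 1, 1, 1, 1, 1, 1, 1, 1].
27 − 15 = 12 transpositions; sign(π) = (−1)^12 = +1.
(10|27)_J = +1 (Zolotarev's lemma cross-check).

+1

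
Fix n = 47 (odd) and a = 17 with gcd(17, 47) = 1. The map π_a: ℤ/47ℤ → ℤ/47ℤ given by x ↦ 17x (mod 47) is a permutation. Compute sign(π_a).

Orbit of 6 under x↦17x: [6, 8, 42, 9, 12, 16, 37]… (length divides ord_47(17)).
Cycle type of π: 23×2 + 1; total 3 cycles.
n − c = 47 − 3 = 44; sign = (−1)^44 = +1.

+1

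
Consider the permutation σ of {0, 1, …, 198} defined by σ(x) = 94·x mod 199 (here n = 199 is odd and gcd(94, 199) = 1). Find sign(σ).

Orbit of 121 under x↦94x: [121, 31, 128, 92, 91, 196, 116]… (length divides ord_199(94)).
The orbit structure of x ↦ 94x mod 199: 3 orbits of sizes [99, 99, 1].
199 − 3 = 196 transpositions; sign(π) = (−1)^196 = +1.

+1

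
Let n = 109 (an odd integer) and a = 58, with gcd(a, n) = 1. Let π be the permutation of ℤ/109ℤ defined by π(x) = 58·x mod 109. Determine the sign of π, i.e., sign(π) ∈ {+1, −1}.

-1

Start at x=89: 89 → 39 → 82 → 69 → 78 → 55 → 29 → … (one orbit).
π_58 has 2 disjoint cycles with lengths [108, 1] on {0,…,108}.
sign(π) = (−1)^{n − #cycles} = (−1)^{109−2} = (−1)^107 = -1.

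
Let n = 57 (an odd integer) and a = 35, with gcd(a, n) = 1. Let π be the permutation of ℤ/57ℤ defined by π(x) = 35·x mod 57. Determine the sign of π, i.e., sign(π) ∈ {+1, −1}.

-1

Orbit of 55 under x↦35x: [55, 44, 1, 35, 28, 11, 43]… (length divides ord_57(35)).
Decompose π into cycles: lengths [18, 18, 9, 9, 2, 1] (6 cycles, including the fixed point 0).
n − c = 57 − 6 = 51; sign = (−1)^51 = -1.
(35|57)_J = -1 (Zolotarev's lemma cross-check).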